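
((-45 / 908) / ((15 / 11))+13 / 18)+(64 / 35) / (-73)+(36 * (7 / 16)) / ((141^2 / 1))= 15257903179 / 23061363570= 0.66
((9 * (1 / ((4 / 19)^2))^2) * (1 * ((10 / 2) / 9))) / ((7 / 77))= 7167655 / 256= 27998.65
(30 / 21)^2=100 / 49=2.04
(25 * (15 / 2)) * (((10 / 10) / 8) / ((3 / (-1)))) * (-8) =62.50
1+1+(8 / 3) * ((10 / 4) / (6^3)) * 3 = 113 / 54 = 2.09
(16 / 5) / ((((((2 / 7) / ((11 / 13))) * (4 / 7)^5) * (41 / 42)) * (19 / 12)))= 81530757 / 810160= 100.64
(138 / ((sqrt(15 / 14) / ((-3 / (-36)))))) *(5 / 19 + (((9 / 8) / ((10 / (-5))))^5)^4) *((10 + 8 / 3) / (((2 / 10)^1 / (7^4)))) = 333815308955326599088800161077 *sqrt(210) / 10880332376531662572355584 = 444604.38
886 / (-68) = -443 / 34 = -13.03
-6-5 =-11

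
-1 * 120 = -120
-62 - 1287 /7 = -1721 /7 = -245.86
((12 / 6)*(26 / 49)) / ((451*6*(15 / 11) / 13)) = 338 / 90405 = 0.00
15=15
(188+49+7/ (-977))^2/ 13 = 53611697764/ 12408877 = 4320.43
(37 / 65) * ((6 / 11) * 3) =666 / 715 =0.93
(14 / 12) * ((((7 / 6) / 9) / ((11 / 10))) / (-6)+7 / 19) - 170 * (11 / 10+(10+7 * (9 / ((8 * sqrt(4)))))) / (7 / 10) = -1298161511 / 355509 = -3651.56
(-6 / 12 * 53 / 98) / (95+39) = -53 / 26264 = -0.00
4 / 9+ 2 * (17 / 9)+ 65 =623 / 9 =69.22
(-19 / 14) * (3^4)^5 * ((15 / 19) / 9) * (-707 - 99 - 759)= 9094695979275 / 14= 649621141376.79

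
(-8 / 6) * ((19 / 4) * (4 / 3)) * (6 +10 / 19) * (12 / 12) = -496 / 9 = -55.11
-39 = -39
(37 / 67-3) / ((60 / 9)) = -123 / 335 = -0.37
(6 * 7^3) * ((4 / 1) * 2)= 16464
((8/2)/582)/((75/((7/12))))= 7/130950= 0.00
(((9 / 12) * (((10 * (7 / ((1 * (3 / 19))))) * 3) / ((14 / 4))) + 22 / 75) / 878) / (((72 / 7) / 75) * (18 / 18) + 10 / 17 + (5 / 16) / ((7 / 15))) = 0.23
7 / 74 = 0.09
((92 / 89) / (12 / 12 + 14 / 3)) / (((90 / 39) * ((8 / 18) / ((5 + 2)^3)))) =923013 / 15130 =61.01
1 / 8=0.12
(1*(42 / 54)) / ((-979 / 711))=-553 / 979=-0.56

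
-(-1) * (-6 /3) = -2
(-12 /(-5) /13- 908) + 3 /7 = -412861 /455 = -907.39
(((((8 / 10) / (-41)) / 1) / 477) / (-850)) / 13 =2 / 540262125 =0.00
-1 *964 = -964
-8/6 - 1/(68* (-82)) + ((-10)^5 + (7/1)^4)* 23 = -2244778.33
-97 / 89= -1.09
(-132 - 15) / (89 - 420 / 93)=-1519 / 873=-1.74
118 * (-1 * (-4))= 472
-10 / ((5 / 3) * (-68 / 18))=27 / 17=1.59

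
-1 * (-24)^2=-576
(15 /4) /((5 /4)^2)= 12 /5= 2.40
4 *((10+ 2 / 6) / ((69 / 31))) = 3844 / 207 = 18.57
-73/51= -1.43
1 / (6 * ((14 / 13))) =13 / 84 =0.15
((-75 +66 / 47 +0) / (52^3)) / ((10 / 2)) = -3459 / 33042880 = -0.00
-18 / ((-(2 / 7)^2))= 441 / 2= 220.50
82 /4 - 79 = -117 /2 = -58.50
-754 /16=-377 /8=-47.12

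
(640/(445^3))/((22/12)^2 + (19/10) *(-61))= -0.00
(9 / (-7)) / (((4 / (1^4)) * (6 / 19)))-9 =-561 / 56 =-10.02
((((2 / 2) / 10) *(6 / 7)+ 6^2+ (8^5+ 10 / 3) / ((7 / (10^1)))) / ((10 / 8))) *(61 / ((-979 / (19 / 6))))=-11403375502 / 1541925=-7395.54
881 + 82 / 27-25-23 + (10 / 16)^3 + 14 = 11754287 / 13824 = 850.28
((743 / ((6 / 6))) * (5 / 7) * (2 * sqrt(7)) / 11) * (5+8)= 96590 * sqrt(7) / 77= 3318.87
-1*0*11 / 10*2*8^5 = 0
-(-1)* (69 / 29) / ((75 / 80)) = 368 / 145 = 2.54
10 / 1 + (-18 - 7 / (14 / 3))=-19 / 2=-9.50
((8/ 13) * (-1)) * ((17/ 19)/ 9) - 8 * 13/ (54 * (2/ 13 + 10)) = -55207/ 220077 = -0.25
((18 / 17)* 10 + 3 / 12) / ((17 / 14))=8.93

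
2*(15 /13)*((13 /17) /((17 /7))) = 210 /289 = 0.73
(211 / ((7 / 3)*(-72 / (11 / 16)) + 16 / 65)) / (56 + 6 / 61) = -9202765 / 597289568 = -0.02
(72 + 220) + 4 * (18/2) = 328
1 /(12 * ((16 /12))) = 1 /16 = 0.06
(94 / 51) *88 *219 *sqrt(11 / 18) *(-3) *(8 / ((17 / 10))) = -24154240 *sqrt(22) / 289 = -392018.78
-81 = -81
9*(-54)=-486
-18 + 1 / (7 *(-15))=-1891 / 105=-18.01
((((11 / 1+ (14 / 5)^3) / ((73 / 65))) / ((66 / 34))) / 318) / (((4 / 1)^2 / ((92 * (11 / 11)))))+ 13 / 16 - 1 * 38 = -1885237457 / 51070800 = -36.91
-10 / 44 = -5 / 22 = -0.23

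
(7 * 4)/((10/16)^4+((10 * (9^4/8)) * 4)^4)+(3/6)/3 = 4743731683460713648753/28462390100764277763750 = 0.17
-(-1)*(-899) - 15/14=-12601/14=-900.07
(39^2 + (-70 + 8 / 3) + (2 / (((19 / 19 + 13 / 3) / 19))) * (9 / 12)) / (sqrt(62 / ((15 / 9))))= 239.21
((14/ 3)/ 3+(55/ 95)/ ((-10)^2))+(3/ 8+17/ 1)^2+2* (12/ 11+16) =1016142649/ 3009600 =337.63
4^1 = 4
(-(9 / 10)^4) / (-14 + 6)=6561 / 80000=0.08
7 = 7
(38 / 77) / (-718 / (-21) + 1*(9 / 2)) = 228 / 17875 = 0.01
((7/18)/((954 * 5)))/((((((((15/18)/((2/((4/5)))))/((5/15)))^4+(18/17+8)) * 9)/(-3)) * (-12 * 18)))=119/9513974880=0.00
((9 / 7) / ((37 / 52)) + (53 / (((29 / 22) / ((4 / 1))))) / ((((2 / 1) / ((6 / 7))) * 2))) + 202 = 1789646 / 7511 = 238.27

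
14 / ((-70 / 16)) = -16 / 5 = -3.20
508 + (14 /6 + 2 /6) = 1532 /3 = 510.67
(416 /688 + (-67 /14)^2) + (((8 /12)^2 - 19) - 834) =-62884937 /75852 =-829.05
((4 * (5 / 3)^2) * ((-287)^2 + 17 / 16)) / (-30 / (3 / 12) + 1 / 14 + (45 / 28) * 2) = -76878725 / 9804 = -7841.57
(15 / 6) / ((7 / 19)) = 95 / 14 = 6.79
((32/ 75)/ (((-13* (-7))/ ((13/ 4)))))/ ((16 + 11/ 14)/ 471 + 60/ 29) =72848/ 10061375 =0.01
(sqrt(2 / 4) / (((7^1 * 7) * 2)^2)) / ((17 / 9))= 9 * sqrt(2) / 326536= 0.00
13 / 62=0.21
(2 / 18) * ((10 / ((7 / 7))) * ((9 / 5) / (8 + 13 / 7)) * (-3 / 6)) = -0.10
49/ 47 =1.04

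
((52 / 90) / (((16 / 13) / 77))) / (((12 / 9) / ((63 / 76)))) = 273273 / 12160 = 22.47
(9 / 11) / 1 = 0.82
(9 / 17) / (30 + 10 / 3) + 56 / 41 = 96307 / 69700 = 1.38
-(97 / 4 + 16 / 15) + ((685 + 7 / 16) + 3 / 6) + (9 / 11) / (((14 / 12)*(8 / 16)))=12234193 / 18480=662.02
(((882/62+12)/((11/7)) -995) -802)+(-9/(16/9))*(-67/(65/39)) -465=-55700259/27280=-2041.80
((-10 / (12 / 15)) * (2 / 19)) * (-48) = 1200 / 19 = 63.16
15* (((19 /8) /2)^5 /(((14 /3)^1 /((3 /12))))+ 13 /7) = 1747203015 /58720256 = 29.75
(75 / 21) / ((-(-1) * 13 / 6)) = 1.65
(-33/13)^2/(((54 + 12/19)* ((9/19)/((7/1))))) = 305767/175422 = 1.74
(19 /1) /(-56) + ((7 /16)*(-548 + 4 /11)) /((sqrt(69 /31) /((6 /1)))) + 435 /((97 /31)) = 753317 /5432 - 5271*sqrt(2139) /253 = -824.88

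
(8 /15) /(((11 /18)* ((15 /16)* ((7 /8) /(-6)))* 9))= -4096 /5775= -0.71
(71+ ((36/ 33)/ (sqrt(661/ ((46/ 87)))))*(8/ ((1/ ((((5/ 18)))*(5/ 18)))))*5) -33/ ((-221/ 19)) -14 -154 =-20810/ 221+ 1000*sqrt(2645322)/ 17079579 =-94.07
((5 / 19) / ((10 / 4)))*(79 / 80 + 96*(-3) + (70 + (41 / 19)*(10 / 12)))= -981377 / 43320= -22.65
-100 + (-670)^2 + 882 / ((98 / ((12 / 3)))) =448836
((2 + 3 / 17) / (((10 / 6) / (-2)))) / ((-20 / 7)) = 777 / 850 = 0.91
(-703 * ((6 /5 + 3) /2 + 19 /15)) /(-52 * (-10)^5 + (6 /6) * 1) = -71003 /156000030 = -0.00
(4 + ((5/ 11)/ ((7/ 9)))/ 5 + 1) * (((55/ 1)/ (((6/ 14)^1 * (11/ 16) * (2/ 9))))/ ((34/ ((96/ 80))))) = 28368/ 187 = 151.70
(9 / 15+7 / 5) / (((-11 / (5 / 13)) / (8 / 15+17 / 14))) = -367 / 3003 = -0.12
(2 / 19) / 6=1 / 57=0.02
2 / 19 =0.11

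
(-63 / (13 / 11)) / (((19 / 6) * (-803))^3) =13608 / 4197184939519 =0.00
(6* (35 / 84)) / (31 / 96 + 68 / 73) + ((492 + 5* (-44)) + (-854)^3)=-5475347671752 / 8791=-622835590.01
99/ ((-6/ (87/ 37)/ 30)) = -43065/ 37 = -1163.92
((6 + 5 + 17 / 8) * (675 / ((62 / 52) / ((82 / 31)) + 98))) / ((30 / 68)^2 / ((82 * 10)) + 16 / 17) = 275453703000 / 2881675913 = 95.59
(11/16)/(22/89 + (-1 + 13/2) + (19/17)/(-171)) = 149787/1250728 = 0.12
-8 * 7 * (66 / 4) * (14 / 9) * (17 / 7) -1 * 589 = -12239 / 3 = -4079.67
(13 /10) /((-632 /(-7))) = 91 /6320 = 0.01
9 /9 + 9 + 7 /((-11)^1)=103 /11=9.36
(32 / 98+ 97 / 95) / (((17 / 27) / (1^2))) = 9963 / 4655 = 2.14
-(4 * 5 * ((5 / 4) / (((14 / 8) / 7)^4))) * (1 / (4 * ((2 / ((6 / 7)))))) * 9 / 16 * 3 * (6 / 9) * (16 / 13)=-86400 / 91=-949.45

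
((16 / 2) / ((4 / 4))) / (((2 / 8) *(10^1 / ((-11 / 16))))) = -11 / 5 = -2.20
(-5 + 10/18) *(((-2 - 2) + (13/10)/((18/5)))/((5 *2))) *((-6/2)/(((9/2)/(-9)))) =262/27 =9.70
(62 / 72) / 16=31 / 576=0.05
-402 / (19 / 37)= -14874 / 19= -782.84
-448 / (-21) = 64 / 3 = 21.33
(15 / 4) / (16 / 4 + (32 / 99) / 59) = 87615 / 93584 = 0.94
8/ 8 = 1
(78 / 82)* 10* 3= 1170 / 41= 28.54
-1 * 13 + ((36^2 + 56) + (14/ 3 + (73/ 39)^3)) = 80093980/ 59319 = 1350.22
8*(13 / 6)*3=52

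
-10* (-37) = 370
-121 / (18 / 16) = -968 / 9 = -107.56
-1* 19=-19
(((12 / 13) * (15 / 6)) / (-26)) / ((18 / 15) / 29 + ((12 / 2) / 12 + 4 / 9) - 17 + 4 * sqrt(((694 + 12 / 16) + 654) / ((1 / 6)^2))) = -1226178000 * sqrt(5395) / 894083896735679 - 1636352550 / 894083896735679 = -0.00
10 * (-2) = -20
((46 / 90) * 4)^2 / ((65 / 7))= 59248 / 131625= 0.45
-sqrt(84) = -9.17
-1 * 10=-10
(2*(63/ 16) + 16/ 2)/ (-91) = -127/ 728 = -0.17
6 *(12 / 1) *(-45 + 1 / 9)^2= 1305728 / 9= 145080.89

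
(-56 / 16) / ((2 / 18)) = -63 / 2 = -31.50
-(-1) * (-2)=-2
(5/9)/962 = 0.00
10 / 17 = 0.59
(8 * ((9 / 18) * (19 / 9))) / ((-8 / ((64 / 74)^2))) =-9728 / 12321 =-0.79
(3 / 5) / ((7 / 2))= 6 / 35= 0.17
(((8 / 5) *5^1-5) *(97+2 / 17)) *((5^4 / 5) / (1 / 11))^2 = 9364265625 / 17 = 550839154.41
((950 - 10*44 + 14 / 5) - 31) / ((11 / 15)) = 657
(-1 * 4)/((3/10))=-40/3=-13.33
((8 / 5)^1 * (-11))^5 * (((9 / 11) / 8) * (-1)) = 172712.26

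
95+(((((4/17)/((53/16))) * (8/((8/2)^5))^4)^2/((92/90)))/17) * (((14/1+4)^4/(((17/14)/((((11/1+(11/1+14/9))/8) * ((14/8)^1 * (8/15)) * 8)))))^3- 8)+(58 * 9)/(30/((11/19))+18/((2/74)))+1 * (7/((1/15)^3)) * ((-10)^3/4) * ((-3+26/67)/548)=14626265182293563849667285075770250193/517802565499399870346976611532800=28246.80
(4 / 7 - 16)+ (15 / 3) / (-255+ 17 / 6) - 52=-714346 / 10591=-67.45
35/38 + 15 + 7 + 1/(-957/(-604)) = 856499/36366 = 23.55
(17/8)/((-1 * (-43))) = 17/344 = 0.05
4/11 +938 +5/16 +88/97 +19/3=48446069/51216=945.92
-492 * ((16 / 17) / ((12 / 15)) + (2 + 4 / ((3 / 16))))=-205000 / 17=-12058.82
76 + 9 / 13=997 / 13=76.69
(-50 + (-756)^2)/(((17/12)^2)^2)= 11850333696/83521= 141884.48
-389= -389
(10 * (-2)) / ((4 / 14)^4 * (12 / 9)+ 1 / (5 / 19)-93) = 360150 / 1606109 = 0.22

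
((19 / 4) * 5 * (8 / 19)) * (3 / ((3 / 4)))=40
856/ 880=107/ 110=0.97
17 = 17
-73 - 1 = -74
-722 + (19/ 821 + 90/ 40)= -2363583/ 3284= -719.73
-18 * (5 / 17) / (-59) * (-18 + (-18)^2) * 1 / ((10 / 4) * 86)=0.13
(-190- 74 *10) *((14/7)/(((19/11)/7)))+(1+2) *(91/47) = -6726153/893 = -7532.09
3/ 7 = 0.43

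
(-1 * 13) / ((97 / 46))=-598 / 97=-6.16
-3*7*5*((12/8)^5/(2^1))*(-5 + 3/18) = 246645/128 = 1926.91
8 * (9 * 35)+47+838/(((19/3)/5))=3228.58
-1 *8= -8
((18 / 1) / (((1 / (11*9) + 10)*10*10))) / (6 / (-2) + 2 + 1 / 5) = -891 / 39640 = -0.02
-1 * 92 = -92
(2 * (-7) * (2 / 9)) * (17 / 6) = -8.81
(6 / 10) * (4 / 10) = 6 / 25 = 0.24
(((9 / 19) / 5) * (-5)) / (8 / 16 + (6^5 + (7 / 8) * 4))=-0.00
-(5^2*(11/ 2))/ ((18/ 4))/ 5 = -55/ 9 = -6.11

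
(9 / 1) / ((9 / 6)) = 6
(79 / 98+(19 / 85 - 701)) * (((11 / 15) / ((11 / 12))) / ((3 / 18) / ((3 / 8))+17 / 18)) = -209907108 / 520625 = -403.18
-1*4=-4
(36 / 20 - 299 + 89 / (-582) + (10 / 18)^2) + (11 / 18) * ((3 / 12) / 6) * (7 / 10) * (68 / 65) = -6067699021 / 20428200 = -297.03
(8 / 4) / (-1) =-2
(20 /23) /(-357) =-20 /8211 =-0.00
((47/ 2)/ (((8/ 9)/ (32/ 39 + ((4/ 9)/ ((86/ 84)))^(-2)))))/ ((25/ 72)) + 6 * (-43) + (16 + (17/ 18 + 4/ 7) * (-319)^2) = 154481.26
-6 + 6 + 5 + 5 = 10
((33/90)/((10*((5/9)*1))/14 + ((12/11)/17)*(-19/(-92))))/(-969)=-19481/21112040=-0.00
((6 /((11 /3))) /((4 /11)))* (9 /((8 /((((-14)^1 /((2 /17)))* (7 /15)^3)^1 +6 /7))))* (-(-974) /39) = -1420.70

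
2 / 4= 1 / 2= 0.50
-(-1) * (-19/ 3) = -19/ 3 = -6.33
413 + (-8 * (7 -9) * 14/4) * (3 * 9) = 1925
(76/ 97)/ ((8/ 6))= 57/ 97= 0.59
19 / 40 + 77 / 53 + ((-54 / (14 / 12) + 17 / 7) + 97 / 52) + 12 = -5414093 / 192920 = -28.06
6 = 6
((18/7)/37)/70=0.00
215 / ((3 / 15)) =1075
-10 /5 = -2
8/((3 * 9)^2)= 8/729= 0.01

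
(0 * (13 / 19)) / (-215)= 0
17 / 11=1.55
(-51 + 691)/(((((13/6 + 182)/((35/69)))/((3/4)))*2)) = 0.66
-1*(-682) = 682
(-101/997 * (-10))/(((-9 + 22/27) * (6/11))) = -49995/220337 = -0.23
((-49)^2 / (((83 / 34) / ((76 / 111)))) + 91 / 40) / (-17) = -249005743 / 6264840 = -39.75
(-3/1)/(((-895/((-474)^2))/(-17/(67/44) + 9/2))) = -300953502/59965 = -5018.82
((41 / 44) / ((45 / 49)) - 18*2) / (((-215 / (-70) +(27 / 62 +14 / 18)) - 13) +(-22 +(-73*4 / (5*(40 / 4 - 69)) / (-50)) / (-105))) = 110859576625 / 97328310068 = 1.14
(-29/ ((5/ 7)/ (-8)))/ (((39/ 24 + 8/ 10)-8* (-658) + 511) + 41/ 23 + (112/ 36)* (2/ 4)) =0.06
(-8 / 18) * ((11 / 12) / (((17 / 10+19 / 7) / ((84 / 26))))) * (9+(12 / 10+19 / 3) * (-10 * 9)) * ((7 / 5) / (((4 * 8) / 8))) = 841379 / 12051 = 69.82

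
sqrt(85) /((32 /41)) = 41 * sqrt(85) /32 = 11.81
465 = 465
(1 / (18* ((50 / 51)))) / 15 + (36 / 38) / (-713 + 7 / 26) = 431057 / 176044500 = 0.00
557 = 557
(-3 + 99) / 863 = 96 / 863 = 0.11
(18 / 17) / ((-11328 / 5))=-15 / 32096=-0.00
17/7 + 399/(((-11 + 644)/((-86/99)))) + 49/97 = 33844486/14183631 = 2.39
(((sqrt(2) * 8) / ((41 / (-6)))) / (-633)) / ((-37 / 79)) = -1264 * sqrt(2) / 320087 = -0.01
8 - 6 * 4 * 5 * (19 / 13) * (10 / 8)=-2746 / 13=-211.23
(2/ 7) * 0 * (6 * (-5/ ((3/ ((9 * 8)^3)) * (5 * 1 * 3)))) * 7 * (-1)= 0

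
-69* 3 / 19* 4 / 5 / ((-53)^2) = -0.00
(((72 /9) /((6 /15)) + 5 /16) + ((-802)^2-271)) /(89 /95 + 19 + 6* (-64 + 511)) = 977289035 /4106944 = 237.96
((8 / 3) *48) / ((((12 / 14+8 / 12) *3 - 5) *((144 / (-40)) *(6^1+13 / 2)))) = 896 / 135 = 6.64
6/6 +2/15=17/15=1.13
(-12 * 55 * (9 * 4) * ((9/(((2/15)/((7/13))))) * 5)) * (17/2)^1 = -477130500/13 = -36702346.15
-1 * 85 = -85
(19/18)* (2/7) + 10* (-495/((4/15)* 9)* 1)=-259837/126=-2062.20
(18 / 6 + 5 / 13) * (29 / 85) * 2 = 2552 / 1105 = 2.31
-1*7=-7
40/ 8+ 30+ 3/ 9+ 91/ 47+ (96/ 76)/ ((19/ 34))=2012111/ 50901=39.53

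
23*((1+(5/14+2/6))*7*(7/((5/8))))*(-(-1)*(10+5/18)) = 845894/27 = 31329.41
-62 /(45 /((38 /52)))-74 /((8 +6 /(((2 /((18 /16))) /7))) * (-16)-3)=-256511 /297765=-0.86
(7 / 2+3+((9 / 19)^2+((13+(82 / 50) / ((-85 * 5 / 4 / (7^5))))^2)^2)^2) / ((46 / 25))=7389307442489385969.96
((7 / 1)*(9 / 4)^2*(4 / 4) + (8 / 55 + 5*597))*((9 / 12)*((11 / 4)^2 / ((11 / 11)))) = 87717729 / 5120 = 17132.37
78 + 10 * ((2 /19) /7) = 10394 /133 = 78.15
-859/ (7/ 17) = -14603/ 7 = -2086.14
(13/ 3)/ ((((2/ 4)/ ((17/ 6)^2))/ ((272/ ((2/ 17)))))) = 4343092/ 27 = 160855.26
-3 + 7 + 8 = 12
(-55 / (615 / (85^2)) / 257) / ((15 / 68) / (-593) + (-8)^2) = -291340900 / 7416288321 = -0.04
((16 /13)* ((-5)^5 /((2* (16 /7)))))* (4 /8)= -21875 /52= -420.67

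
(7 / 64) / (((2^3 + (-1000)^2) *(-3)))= -7 / 192001536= -0.00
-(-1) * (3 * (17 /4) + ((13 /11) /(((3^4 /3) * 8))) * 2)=3790 /297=12.76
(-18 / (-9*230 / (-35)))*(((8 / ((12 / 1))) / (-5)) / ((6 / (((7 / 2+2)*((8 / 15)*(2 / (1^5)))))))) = 616 / 15525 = 0.04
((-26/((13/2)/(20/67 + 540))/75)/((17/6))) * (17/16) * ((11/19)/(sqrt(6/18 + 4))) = -7964 * sqrt(39)/16549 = -3.01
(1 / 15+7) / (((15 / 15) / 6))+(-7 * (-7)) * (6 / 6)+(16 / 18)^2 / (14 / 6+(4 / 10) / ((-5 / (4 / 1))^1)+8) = 9274589 / 101385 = 91.48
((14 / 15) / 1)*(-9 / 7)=-1.20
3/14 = 0.21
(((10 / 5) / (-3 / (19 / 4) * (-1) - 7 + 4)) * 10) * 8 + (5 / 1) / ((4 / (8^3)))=5152 / 9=572.44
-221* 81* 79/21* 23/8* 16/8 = -10842039/28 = -387215.68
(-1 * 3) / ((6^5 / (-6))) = 1 / 432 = 0.00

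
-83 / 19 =-4.37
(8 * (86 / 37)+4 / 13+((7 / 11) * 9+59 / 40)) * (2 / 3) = 5524769 / 317460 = 17.40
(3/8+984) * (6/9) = 656.25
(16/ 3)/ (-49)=-16/ 147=-0.11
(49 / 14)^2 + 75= 349 / 4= 87.25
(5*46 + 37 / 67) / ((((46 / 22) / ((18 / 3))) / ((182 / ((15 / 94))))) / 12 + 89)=69766560864 / 26931968761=2.59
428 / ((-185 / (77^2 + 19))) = -2545744 / 185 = -13760.78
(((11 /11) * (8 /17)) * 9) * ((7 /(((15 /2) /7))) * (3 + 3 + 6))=28224 /85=332.05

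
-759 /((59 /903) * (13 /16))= -10966032 /767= -14297.30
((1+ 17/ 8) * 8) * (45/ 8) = 1125/ 8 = 140.62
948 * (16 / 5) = 15168 / 5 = 3033.60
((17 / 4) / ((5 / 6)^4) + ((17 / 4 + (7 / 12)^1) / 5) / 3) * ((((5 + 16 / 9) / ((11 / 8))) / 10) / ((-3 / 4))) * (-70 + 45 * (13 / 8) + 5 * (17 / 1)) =-294638723 / 556875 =-529.09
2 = 2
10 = 10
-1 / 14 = -0.07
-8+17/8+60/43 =-1541/344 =-4.48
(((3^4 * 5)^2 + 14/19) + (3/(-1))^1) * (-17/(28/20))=-264896720/133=-1991704.66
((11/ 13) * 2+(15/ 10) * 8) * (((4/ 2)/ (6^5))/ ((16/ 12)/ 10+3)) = 445/ 395928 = 0.00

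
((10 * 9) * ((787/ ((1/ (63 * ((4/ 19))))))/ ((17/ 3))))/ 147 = 2549880/ 2261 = 1127.77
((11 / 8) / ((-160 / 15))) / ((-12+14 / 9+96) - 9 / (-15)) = -1485 / 992512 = -0.00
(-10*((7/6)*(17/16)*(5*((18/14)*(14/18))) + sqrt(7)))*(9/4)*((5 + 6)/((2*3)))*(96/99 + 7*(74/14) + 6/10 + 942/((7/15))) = -100979915/192 - 1187999*sqrt(7)/14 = -750447.77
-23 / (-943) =1 / 41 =0.02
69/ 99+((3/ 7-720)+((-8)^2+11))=-148735/ 231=-643.87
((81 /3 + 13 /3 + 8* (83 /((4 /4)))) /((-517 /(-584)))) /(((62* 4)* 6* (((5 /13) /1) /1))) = 989807 /721215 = 1.37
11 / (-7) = -1.57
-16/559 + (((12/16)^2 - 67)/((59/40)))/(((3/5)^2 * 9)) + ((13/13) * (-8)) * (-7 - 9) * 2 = 1293357979/5342922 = 242.07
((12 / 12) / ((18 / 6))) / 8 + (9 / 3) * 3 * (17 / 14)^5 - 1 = 36789895 / 1613472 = 22.80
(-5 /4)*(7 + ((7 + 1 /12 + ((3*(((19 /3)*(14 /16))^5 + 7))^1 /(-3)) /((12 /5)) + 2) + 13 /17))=17573564367485 /6497501184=2704.67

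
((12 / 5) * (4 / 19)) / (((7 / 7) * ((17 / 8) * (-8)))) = -48 / 1615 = -0.03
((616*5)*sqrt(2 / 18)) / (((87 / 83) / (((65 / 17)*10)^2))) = 108007900000 / 75429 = 1431914.78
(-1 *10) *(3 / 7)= -30 / 7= -4.29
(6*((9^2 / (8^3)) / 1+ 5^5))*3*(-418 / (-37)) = 3009752361 / 4736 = 635505.14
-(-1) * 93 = 93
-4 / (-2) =2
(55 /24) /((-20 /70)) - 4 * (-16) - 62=-289 /48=-6.02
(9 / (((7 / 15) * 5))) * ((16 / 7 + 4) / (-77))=-108 / 343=-0.31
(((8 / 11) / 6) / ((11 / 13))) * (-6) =-104 / 121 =-0.86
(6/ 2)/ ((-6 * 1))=-1/ 2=-0.50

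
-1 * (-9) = 9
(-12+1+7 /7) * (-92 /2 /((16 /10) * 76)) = 575 /152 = 3.78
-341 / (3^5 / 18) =-682 / 27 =-25.26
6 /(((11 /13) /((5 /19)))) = 390 /209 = 1.87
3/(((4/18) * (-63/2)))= -3/7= -0.43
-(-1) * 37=37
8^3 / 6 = 256 / 3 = 85.33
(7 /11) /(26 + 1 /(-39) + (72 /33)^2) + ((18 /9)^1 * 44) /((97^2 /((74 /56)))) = 315846707 /9552571931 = 0.03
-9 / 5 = -1.80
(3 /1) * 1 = 3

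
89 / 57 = 1.56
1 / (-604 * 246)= -1 / 148584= -0.00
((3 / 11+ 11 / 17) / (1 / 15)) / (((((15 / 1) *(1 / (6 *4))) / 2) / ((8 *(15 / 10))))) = 99072 / 187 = 529.80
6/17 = 0.35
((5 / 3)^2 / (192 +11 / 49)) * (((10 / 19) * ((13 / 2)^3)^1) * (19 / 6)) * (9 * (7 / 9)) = 94196375 / 2034504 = 46.30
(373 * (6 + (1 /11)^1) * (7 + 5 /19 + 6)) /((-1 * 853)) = -6297732 /178277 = -35.33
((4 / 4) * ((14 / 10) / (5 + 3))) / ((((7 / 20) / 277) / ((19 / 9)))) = 5263 / 18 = 292.39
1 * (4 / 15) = 4 / 15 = 0.27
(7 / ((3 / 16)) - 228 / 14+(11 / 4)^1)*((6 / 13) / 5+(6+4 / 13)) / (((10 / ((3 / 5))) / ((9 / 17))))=71964 / 14875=4.84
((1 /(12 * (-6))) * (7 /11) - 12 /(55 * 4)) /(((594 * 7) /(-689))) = 172939 /16465680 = 0.01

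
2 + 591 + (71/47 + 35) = 29587/47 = 629.51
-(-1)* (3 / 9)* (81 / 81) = 1 / 3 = 0.33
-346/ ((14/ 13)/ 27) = -60723/ 7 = -8674.71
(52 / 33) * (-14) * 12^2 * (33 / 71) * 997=-1472077.52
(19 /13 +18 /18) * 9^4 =209952 /13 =16150.15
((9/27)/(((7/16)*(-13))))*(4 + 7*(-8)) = 64/21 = 3.05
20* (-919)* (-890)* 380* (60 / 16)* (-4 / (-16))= 5827608750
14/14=1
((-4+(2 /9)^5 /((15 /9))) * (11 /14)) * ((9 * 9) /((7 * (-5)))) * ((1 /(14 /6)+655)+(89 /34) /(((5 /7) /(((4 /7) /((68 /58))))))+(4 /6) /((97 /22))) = 4780.94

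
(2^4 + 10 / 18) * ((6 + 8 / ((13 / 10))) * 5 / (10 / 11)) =129481 / 117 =1106.68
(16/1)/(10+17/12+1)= 192/149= 1.29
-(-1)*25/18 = 25/18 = 1.39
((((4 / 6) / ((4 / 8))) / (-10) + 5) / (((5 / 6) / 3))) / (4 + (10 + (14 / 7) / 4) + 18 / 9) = 292 / 275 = 1.06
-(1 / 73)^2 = -1 / 5329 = -0.00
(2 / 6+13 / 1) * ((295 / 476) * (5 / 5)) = 2950 / 357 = 8.26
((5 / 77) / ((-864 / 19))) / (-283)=95 / 18827424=0.00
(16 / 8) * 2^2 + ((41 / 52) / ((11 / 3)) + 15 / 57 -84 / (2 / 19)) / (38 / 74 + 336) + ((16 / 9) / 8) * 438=41798231051 / 405952404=102.96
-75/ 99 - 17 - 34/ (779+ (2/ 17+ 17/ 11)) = -42878219/ 2408736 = -17.80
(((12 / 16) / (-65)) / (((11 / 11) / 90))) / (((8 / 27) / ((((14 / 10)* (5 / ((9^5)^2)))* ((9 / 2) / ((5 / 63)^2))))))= -343 / 68234400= -0.00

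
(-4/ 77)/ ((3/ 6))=-8/ 77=-0.10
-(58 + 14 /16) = -471 /8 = -58.88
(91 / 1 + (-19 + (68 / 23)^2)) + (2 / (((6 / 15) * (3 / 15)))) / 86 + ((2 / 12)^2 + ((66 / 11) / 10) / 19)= 6308459111 / 77794740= 81.09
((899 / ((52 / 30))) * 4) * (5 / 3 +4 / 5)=66526 / 13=5117.38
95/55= 19/11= 1.73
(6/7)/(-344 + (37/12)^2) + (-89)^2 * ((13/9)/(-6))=-34719350093/18207126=-1906.91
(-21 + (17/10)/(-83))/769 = -17447/638270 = -0.03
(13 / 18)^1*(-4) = -26 / 9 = -2.89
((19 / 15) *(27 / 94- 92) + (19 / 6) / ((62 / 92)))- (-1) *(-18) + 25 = -4566409 / 43710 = -104.47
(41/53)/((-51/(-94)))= 3854/2703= 1.43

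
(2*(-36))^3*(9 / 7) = -3359232 / 7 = -479890.29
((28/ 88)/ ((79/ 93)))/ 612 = 217/ 354552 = 0.00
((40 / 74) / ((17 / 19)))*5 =1900 / 629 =3.02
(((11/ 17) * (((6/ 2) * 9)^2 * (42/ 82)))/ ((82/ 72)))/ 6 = 1010394/ 28577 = 35.36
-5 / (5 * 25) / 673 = -1 / 16825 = -0.00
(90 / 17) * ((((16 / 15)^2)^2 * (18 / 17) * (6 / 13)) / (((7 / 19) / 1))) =29884416 / 3287375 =9.09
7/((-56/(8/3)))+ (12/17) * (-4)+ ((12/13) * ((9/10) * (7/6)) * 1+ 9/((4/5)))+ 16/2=226247/13260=17.06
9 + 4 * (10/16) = 23/2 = 11.50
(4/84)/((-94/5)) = -5/1974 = -0.00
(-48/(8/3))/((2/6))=-54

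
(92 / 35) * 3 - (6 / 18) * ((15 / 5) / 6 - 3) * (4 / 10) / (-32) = 26461 / 3360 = 7.88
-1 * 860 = -860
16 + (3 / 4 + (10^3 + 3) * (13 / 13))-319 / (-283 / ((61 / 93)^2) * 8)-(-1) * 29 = 20537113129 / 19581336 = 1048.81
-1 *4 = -4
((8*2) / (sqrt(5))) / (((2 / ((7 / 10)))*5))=28*sqrt(5) / 125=0.50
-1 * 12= -12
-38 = -38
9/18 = 0.50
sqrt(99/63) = sqrt(77)/7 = 1.25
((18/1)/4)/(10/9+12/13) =1053/476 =2.21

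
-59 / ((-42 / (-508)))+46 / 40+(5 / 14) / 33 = -3291557 / 4620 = -712.46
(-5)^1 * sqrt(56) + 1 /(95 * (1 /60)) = 12 /19- 10 * sqrt(14) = -36.78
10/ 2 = 5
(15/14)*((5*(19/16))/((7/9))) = 12825/1568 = 8.18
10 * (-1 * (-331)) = 3310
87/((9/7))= 203/3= 67.67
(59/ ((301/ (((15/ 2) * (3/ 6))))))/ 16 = 885/ 19264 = 0.05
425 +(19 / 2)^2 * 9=4949 / 4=1237.25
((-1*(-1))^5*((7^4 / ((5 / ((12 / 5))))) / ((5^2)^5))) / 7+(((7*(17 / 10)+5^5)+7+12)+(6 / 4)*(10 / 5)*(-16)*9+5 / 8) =5321337923553 / 1953125000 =2724.53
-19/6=-3.17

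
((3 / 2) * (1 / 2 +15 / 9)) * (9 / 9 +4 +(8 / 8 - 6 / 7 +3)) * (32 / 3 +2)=4693 / 14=335.21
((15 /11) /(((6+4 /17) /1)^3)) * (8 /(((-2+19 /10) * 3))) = -245650 /1637647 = -0.15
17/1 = 17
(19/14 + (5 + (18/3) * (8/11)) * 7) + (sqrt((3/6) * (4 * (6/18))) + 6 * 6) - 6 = sqrt(6)/3 + 14923/154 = 97.72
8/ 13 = 0.62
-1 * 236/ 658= -118/ 329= -0.36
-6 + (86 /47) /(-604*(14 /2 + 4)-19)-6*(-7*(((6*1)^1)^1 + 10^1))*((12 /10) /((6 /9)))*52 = 98478486596 /1565805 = 62893.20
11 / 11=1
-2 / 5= -0.40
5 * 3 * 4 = 60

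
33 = 33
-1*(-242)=242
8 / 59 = 0.14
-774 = -774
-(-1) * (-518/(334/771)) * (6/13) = -1198134/2171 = -551.88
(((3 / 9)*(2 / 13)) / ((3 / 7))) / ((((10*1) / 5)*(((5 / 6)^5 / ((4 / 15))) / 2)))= 16128 / 203125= 0.08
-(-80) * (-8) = -640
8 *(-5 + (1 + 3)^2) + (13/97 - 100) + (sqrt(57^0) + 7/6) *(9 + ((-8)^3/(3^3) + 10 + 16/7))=-751655/109998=-6.83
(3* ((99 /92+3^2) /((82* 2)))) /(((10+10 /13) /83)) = 3000699 /2112320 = 1.42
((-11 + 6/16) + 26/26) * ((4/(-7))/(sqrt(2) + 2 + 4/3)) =165/82-99 * sqrt(2)/164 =1.16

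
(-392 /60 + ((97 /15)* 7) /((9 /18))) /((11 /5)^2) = 2100 /121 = 17.36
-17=-17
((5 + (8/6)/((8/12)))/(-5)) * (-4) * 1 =5.60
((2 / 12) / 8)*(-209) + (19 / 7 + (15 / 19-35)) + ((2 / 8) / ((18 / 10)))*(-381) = -566689 / 6384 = -88.77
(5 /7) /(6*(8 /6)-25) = -5 /119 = -0.04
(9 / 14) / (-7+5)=-9 / 28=-0.32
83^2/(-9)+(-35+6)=-7150/9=-794.44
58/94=29/47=0.62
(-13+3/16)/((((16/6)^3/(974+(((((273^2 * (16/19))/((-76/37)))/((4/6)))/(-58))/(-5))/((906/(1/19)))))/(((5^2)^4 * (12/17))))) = -379506764612893359375/2091436183552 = -181457492.03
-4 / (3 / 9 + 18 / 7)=-84 / 61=-1.38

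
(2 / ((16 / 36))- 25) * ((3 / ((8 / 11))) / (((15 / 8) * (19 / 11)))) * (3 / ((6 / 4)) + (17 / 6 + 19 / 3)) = -332387 / 1140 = -291.57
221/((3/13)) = 2873/3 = 957.67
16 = 16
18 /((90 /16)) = 16 /5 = 3.20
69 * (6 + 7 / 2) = 1311 / 2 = 655.50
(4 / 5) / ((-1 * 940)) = -1 / 1175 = -0.00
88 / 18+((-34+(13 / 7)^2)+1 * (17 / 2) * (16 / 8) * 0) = -11317 / 441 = -25.66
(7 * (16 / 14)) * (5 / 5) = 8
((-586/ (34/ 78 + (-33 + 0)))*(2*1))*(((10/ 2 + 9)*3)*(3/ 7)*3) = 1234116/ 635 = 1943.49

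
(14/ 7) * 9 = 18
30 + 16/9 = 286/9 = 31.78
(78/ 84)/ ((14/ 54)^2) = 9477/ 686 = 13.81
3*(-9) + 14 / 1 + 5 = -8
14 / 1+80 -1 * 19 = 75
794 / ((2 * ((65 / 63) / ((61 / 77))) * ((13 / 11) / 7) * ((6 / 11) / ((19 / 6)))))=35429471 / 3380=10482.09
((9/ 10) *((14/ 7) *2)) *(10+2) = 216/ 5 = 43.20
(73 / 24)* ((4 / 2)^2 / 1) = 73 / 6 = 12.17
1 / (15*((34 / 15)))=1 / 34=0.03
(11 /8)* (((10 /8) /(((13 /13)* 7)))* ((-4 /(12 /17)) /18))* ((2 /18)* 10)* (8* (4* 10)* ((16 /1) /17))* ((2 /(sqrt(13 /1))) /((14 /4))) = -176000* sqrt(13) /154791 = -4.10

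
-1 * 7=-7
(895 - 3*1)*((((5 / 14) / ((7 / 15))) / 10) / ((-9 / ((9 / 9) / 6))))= -1.26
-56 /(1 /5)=-280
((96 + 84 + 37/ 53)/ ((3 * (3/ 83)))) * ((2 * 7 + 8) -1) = 5564237/ 159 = 34995.20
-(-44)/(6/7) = 154/3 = 51.33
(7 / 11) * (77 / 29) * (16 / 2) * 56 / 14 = 1568 / 29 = 54.07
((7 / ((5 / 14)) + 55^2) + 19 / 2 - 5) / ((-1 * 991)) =-30491 / 9910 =-3.08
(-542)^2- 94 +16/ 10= 1468358/ 5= 293671.60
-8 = -8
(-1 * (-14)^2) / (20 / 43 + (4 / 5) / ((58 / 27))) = -87290 / 373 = -234.02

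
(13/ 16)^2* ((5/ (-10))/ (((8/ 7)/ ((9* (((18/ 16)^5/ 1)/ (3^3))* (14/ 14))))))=-23284989/ 134217728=-0.17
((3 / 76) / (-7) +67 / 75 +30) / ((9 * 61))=1232419 / 21905100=0.06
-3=-3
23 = 23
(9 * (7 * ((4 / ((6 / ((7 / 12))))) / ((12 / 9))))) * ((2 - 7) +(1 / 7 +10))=189 / 2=94.50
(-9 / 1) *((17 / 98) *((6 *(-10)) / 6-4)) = 153 / 7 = 21.86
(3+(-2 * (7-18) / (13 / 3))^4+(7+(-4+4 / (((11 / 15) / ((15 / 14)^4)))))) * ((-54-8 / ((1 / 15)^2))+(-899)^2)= 546337431.91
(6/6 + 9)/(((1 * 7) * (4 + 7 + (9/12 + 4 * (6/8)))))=40/413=0.10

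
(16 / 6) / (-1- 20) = -0.13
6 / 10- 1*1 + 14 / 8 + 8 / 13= 511 / 260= 1.97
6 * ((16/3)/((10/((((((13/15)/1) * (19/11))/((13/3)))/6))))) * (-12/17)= -608/4675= -0.13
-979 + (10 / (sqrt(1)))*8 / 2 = -939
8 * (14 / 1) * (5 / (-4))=-140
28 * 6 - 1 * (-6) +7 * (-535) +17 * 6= -3469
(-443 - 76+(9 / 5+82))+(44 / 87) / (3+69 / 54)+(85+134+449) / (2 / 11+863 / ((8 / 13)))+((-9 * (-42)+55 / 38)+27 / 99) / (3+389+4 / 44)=-1780691194383407 / 4106409240850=-433.64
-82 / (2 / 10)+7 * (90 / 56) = -398.75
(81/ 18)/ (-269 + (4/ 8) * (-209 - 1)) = -9/ 748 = -0.01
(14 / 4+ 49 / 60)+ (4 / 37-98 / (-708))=199229 / 43660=4.56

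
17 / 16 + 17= 289 / 16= 18.06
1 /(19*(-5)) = -1 /95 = -0.01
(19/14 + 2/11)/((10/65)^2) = 40053/616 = 65.02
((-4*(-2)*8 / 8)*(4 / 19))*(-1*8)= -256 / 19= -13.47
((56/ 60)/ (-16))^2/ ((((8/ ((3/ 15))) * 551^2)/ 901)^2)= 39778249/ 2123678988311040000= 0.00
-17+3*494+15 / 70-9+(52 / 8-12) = 10155 / 7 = 1450.71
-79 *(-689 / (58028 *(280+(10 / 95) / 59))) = 61017151 / 18213944696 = 0.00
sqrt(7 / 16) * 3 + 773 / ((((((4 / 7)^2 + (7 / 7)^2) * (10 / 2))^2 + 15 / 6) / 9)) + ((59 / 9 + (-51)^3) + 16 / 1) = -132476.82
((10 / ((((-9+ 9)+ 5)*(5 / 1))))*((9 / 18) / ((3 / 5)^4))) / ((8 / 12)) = 125 / 54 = 2.31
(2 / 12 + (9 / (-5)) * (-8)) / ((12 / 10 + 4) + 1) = 437 / 186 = 2.35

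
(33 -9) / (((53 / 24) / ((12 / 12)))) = 576 / 53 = 10.87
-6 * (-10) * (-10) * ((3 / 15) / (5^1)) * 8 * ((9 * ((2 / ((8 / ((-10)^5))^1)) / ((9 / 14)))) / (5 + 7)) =5600000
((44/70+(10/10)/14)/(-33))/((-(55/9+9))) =21/14960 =0.00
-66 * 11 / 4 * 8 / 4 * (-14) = 5082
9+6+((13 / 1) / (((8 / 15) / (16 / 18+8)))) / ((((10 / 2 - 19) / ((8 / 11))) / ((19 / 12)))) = -1955 / 693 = -2.82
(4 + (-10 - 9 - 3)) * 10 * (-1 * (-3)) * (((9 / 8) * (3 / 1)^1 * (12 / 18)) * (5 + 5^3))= -157950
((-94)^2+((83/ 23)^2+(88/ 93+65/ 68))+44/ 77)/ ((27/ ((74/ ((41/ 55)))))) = 421819522451525/ 12961736802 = 32543.44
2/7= 0.29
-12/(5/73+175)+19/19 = 992/1065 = 0.93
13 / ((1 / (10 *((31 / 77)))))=4030 / 77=52.34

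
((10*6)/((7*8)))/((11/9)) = 135/154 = 0.88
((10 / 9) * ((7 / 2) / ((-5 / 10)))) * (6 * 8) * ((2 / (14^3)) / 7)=-40 / 1029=-0.04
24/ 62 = 12/ 31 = 0.39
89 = 89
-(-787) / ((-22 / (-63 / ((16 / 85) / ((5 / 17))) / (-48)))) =-413175 / 5632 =-73.36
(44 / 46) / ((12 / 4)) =22 / 69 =0.32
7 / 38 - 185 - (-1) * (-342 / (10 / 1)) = -41613 / 190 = -219.02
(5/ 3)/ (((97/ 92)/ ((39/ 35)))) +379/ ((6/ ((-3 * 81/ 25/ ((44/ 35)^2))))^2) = 4071813627965/ 10179828736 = 399.99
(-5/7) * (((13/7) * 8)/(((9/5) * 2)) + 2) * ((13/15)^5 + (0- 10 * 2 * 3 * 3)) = 52618055902/66976875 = 785.62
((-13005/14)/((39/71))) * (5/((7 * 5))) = -307785/1274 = -241.59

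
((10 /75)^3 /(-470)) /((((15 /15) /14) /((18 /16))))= -7 /88125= -0.00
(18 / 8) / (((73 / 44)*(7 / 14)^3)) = 792 / 73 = 10.85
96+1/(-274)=96.00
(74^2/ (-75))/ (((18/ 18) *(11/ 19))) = -126.11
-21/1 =-21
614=614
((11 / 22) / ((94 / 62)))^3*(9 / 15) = 89373 / 4152920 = 0.02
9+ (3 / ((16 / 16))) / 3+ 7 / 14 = 21 / 2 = 10.50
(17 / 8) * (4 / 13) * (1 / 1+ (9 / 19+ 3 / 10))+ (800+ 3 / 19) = 3958509 / 4940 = 801.32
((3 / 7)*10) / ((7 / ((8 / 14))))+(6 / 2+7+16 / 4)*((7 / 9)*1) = 34694 / 3087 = 11.24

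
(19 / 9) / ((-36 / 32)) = -1.88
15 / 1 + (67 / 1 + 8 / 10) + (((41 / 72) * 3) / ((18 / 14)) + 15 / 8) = 23221 / 270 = 86.00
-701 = -701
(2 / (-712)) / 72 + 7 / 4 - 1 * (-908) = 23318711 / 25632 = 909.75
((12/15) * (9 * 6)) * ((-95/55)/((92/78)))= -80028/1265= -63.26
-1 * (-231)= 231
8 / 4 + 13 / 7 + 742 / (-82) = -1490 / 287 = -5.19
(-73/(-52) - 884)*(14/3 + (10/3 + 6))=-321265/26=-12356.35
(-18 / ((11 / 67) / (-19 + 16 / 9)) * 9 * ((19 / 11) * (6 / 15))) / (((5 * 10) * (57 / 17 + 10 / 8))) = 48302712 / 946825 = 51.02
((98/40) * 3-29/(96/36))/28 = -141/1120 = -0.13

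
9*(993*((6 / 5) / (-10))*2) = -53622 / 25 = -2144.88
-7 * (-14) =98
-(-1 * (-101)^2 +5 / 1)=10196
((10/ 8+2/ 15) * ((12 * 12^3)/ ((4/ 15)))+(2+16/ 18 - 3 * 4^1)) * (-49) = -47433470/ 9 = -5270385.56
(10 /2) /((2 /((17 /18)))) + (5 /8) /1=215 /72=2.99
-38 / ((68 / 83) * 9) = -1577 / 306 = -5.15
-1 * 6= -6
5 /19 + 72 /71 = 1723 /1349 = 1.28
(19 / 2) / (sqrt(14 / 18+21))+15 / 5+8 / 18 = 1381 / 252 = 5.48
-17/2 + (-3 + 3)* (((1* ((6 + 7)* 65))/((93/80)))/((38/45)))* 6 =-17/2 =-8.50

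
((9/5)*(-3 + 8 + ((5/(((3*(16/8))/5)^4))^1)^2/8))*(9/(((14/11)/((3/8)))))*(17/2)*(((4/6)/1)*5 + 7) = 12745162463/5308416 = 2400.94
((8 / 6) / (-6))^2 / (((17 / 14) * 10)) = 28 / 6885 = 0.00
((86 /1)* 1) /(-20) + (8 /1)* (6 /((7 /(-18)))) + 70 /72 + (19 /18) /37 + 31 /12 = -124.14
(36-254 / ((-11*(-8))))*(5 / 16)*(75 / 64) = 546375 / 45056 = 12.13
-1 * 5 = -5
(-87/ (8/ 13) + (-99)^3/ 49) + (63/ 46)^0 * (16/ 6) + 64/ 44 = -257934451/ 12936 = -19939.27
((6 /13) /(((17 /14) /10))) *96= 80640 /221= 364.89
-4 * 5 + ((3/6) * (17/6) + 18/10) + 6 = -647/60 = -10.78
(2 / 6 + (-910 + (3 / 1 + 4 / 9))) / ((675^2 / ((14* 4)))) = -456736 / 4100625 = -0.11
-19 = -19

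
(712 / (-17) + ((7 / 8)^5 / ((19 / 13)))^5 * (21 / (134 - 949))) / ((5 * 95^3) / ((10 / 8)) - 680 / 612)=-488538971297366591600765266507802703 / 40003444288873103484413600391292675686400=-0.00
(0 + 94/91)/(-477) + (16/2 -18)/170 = -45005/737919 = -0.06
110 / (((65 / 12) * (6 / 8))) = 352 / 13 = 27.08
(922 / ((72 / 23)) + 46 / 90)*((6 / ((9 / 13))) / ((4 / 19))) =13117429 / 1080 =12145.77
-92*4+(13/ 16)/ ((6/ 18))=-5849/ 16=-365.56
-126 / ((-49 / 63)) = 162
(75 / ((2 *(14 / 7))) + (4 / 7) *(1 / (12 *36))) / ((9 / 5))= 17720 / 1701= 10.42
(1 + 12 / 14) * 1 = 13 / 7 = 1.86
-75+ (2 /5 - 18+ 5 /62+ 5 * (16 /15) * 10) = -36443 /930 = -39.19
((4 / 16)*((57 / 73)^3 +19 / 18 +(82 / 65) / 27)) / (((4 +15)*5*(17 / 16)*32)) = 2155134203 / 17641609736400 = 0.00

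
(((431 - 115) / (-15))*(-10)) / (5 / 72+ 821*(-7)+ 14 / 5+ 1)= -75840 / 2067527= -0.04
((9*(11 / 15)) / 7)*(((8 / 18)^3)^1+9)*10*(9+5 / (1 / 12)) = 3352250 / 567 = 5912.26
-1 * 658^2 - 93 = -433057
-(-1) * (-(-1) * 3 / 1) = 3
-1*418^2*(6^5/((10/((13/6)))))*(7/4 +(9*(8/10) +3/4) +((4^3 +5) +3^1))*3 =-1803782783088/25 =-72151311323.52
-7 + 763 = 756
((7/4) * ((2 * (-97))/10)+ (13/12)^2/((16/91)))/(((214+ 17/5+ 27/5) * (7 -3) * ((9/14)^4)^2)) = -1811352357409/1726345698984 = -1.05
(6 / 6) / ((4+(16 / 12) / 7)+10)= 21 / 298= 0.07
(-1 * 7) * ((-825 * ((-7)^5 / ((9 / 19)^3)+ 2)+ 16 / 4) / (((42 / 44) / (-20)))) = 13948608782680 / 729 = 19133894077.75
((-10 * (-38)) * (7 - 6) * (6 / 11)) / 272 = 0.76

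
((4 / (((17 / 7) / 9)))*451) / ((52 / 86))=2443518 / 221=11056.64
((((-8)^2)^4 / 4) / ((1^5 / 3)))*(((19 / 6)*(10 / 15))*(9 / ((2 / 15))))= 1793064960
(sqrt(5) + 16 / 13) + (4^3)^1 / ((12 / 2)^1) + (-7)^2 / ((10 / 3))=sqrt(5) + 10373 / 390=28.83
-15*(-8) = 120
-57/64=-0.89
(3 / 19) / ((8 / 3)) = 9 / 152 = 0.06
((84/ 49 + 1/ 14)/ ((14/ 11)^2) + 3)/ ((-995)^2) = 11257/ 2716628600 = 0.00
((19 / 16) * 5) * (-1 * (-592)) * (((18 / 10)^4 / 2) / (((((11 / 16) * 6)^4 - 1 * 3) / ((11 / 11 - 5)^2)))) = 50379522048 / 48901375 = 1030.23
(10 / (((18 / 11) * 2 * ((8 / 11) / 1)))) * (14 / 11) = 385 / 72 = 5.35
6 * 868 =5208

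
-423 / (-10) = 423 / 10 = 42.30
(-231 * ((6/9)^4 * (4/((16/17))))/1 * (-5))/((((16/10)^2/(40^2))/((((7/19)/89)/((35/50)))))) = 163625000/45657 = 3583.79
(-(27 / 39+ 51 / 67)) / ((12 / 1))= -211 / 1742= -0.12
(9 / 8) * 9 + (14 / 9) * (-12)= -205 / 24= -8.54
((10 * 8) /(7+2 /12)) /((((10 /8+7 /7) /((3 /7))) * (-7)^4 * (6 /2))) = 0.00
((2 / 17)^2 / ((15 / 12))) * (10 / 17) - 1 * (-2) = 9858 / 4913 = 2.01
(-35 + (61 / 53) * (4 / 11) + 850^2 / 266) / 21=207927337 / 1628319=127.69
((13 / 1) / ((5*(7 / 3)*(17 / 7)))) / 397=39 / 33745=0.00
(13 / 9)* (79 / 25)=1027 / 225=4.56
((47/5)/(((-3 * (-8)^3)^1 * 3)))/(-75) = -47/1728000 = -0.00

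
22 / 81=0.27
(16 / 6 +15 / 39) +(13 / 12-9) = -253 / 52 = -4.87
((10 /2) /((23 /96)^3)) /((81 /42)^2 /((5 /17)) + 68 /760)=82368921600 /2885197211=28.55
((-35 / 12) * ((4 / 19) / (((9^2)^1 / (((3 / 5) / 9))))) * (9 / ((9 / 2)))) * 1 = -14 / 13851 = -0.00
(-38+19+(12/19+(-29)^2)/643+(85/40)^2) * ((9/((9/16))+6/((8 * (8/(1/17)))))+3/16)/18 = -90747983615/7656247296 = -11.85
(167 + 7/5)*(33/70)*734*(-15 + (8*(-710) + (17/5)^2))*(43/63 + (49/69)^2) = -393060601.28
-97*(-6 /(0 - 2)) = -291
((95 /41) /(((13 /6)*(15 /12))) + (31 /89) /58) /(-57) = -2370395 /156826722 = -0.02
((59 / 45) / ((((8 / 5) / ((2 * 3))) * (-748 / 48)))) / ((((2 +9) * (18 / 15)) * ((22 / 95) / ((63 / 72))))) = -196175 / 2172192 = -0.09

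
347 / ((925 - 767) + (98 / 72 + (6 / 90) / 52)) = 202995 / 93227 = 2.18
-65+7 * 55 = 320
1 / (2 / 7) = 7 / 2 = 3.50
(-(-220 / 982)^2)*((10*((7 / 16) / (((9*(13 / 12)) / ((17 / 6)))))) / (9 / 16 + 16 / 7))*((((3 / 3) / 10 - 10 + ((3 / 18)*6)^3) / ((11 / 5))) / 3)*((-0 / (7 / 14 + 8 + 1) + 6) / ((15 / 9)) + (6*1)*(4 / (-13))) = 563441200 / 10633841829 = 0.05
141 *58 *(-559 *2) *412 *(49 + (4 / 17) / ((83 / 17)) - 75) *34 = 275873980868928 / 83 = 3323782902035.28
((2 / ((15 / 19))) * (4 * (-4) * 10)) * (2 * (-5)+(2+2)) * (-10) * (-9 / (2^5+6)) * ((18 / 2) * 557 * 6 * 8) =1385994240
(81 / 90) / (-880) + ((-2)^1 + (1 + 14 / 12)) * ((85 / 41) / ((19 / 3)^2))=988791 / 130248800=0.01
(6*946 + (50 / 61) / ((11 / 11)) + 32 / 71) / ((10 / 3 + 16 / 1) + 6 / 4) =147529548 / 541375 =272.51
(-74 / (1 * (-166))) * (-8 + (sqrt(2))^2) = -222 / 83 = -2.67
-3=-3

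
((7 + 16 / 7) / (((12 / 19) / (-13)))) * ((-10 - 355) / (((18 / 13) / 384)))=1218895600 / 63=19347549.21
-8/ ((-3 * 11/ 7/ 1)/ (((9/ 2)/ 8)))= 21/ 22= 0.95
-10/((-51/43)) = 430/51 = 8.43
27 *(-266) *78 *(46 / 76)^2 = -3899259 / 19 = -205224.16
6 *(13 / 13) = 6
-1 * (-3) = 3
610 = 610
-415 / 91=-4.56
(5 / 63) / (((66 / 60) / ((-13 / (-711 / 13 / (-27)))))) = -8450 / 18249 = -0.46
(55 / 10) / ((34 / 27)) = 297 / 68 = 4.37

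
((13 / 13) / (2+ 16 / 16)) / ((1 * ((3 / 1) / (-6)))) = -2 / 3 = -0.67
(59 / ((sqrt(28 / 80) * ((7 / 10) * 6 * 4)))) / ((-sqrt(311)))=-295 * sqrt(10885) / 91434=-0.34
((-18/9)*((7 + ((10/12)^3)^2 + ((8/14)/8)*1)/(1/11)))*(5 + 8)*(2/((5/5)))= -345895121/81648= -4236.42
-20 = -20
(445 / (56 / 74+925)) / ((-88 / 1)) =-16465 / 3014264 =-0.01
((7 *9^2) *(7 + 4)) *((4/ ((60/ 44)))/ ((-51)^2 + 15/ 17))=129591/ 18430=7.03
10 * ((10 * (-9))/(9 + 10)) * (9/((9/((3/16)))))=-675/76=-8.88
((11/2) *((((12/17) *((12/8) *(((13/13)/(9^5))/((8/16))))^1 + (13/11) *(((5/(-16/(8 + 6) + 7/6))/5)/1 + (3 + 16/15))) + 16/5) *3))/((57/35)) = 2475267823/4238406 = 584.01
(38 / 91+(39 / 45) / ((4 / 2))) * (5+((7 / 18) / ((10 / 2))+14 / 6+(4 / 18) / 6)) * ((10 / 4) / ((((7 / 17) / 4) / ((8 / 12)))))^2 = 5400315268 / 3250611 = 1661.32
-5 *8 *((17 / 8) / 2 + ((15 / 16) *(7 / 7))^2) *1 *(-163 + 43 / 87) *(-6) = -17566465 / 232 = -75717.52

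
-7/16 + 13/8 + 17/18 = 307/144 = 2.13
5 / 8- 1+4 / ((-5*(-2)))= 0.02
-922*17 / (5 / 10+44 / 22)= -31348 / 5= -6269.60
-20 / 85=-4 / 17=-0.24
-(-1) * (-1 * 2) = -2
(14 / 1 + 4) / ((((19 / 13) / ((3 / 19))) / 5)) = 9.72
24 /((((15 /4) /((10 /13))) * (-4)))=-16 /13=-1.23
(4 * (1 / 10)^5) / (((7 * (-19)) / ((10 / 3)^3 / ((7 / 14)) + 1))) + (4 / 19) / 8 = 2360473 / 89775000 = 0.03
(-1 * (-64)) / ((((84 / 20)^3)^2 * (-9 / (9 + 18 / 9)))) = -11000000 / 771895089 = -0.01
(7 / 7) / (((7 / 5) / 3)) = 15 / 7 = 2.14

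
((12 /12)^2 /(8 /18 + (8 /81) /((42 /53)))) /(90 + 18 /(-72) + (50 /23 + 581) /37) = 1447551 /86916962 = 0.02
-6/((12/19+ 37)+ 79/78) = -8892/57271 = -0.16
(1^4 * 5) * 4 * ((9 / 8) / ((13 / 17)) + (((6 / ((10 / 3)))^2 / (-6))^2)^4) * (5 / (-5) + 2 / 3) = -250247298824751 / 25390625000000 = -9.86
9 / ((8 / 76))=171 / 2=85.50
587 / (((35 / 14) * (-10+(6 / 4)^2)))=-4696 / 155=-30.30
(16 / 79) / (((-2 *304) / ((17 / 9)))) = -17 / 27018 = -0.00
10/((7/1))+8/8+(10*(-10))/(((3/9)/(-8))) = 16817/7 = 2402.43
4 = 4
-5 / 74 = -0.07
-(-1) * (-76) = -76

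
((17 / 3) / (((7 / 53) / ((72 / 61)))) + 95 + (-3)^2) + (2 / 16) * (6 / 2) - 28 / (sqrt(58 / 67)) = 529537 / 3416 - 14 * sqrt(3886) / 29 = 124.92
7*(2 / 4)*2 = 7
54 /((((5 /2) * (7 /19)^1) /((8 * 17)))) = 279072 /35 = 7973.49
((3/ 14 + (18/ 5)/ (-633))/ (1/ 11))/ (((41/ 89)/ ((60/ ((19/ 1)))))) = 18097794/ 1150583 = 15.73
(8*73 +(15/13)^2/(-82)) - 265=318.98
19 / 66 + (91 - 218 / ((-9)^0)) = -8363 / 66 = -126.71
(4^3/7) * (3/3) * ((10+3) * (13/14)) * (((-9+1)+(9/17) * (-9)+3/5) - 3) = -6970912/4165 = -1673.69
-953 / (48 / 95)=-1886.15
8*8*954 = 61056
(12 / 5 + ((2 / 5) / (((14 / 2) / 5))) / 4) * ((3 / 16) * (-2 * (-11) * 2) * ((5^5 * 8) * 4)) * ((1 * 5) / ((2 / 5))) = 178406250 / 7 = 25486607.14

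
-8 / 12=-2 / 3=-0.67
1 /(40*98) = 0.00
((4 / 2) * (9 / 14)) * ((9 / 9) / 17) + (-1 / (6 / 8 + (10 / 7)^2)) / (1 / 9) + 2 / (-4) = -475079 / 130186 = -3.65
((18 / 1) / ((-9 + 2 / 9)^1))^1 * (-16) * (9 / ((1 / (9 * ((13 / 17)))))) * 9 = 24564384 / 1343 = 18290.68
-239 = -239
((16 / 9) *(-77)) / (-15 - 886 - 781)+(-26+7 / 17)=-3282043 / 128673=-25.51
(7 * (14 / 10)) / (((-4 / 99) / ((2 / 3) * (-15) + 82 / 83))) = 907137 / 415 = 2185.87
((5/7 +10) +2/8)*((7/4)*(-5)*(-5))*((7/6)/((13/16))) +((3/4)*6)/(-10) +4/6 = 537419/780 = 689.00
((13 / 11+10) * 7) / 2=861 / 22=39.14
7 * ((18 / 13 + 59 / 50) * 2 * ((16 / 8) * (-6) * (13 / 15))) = -373.41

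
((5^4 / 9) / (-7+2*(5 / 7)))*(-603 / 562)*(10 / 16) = 1465625 / 175344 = 8.36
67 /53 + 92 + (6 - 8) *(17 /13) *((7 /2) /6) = 379247 /4134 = 91.74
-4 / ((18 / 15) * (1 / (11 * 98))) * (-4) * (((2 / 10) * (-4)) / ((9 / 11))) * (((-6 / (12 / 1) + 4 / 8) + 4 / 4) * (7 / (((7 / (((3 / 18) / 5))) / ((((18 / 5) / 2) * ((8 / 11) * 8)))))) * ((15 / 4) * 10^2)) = -5519360 / 3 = -1839786.67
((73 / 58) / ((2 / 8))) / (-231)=-0.02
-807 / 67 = -12.04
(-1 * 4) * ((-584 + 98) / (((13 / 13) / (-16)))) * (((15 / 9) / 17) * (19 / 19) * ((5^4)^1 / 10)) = -3240000 / 17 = -190588.24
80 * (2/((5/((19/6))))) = 304/3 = 101.33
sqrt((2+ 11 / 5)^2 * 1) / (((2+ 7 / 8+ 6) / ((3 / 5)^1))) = 504 / 1775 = 0.28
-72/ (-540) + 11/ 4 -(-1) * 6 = 533/ 60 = 8.88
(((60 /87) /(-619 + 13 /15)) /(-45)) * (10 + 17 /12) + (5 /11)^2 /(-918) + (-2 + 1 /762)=-3790578792311 /1896588870264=-2.00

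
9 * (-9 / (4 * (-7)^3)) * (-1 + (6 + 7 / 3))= 297 / 686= 0.43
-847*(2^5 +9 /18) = -55055 /2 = -27527.50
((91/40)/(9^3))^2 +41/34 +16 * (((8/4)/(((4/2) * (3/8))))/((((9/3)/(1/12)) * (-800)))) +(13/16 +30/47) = 1803933174931/679394174400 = 2.66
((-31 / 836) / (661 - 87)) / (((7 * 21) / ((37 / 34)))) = -1147 / 2398360272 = -0.00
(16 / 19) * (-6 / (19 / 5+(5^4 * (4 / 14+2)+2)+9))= -1680 / 479921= -0.00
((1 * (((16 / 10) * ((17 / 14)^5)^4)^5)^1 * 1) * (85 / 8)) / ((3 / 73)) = 1376144121620952498860884639400992853347097305053500489783837373027099487402196071861119045571702321144257328315307881431529241 / 1876916239402740271238544457611281091879321328298585235085928025363872962033202284522151331568994101859167764480000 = 733194211191.26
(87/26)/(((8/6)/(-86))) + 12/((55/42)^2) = -32848839/157300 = -208.83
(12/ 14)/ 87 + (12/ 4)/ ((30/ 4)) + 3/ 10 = 1441/ 2030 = 0.71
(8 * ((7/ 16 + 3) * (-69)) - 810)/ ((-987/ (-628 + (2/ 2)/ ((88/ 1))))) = -99749715/ 57904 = -1722.67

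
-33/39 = -11/13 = -0.85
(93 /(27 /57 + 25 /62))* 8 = 876432 /1033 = 848.43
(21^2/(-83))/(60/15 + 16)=-441/1660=-0.27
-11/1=-11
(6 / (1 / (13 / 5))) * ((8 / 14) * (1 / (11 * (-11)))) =-312 / 4235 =-0.07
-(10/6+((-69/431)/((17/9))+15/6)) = -179449/43962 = -4.08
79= 79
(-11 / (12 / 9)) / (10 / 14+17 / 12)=-3.87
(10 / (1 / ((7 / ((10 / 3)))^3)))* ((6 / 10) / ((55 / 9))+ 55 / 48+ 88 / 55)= 263.38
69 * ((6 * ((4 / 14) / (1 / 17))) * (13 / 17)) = 1537.71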